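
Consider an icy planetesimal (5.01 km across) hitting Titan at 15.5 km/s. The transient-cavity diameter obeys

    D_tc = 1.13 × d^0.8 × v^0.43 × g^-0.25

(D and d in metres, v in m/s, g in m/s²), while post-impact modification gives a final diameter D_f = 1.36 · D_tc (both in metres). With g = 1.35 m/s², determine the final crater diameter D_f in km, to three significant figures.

D_f ≈ 82.4 km

In SI: d = 5010 m, v = 15500 m/s.
d^0.8 = 5010^0.8 = 911.7
v^0.43 = 15500^0.43 = 63.36
g^-0.25 = 1.35^-0.25 = 0.9277
D_tc = 1.13 × 911.7 × 63.36 × 0.9277 = 60560 m
D_f = 1.36 × 60560 = 82362 m
     = 82.36 km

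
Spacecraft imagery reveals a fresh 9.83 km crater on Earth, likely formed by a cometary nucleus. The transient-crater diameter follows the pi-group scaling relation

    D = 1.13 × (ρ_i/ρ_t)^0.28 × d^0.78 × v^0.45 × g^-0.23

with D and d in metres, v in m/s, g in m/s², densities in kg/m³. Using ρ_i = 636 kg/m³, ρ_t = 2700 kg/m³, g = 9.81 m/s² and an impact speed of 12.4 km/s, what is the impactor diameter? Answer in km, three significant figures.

d ≈ 1.61 km

Rearranging for d: d = [D / (1.13 · (636/2700)^0.28 · 12400^0.45 · 9.81^-0.23)]^(1/0.78).
D = 9830 m.
(636/2700)^0.28 = 0.6671
12400^0.45 = 69.51
9.81^-0.23 = 0.5914
Denominator = 1.13 × 0.6671 × 69.51 × 0.5914 = 30.99
D / 30.99 = 9830 / 30.99 = 317.2
d = 317.2^(1/0.78) = 317.2^1.2821 = 1610 m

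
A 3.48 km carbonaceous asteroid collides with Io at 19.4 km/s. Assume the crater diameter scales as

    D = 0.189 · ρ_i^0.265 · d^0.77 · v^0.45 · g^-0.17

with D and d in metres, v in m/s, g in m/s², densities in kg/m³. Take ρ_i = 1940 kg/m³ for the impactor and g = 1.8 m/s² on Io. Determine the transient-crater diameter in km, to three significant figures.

In SI units: d = 3480 m, v = 19400 m/s.
ρ_i^0.265 = 1940^0.265 = 7.435
d^0.77 = 3480^0.77 = 533.4
v^0.45 = 19400^0.45 = 85.02
g^-0.17 = 1.8^-0.17 = 0.9049
D = 0.189 × 7.435 × 533.4 × 85.02 × 0.9049 = 57666 m
   = 57.67 km

D ≈ 57.7 km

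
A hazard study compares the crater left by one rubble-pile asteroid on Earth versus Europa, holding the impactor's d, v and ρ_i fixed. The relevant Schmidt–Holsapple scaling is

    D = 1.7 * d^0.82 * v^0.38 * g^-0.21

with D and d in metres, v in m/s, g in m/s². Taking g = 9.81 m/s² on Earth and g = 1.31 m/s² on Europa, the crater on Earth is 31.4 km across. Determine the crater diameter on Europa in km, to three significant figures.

All impactor-dependent factors cancel in the ratio, leaving D_Europa/D_Earth = (g_Europa/g_Earth)^-0.21.
(1.31/9.81)^-0.21 = 0.1335^-0.21 = 1.526
D_Europa = 1.526 × 31.4 km = 47.9 km

D ≈ 47.9 km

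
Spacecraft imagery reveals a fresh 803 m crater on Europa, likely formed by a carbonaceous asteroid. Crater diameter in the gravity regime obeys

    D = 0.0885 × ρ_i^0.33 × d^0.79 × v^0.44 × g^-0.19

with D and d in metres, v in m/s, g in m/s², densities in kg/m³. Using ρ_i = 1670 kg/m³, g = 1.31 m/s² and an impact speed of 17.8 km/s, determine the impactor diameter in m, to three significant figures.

Rearranging for d: d = [D / (0.0885 · 1670^0.33 · 17800^0.44 · 1.31^-0.19)]^(1/0.79).
1670^0.33 = 11.57
17800^0.44 = 74.16
1.31^-0.19 = 0.9500
Denominator = 0.0885 × 11.57 × 74.16 × 0.9500 = 72.14
D / 72.14 = 803 / 72.14 = 11.13
d = 11.13^(1/0.79) = 11.13^1.2658 = 21.12 m

d ≈ 21.1 m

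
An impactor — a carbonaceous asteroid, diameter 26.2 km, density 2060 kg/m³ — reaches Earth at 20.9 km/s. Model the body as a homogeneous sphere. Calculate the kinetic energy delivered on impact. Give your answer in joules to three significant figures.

E ≈ 4.24 × 10^24 J

d = 26200 m; v = 20900 m/s.
Mass m = (π/6) ρ d³ = (π/6) × 2060 × (26200)³ = 1.940 × 10^16 kg
E = ½ m v² = 0.5 × 1.940 × 10^16 × (20900)² = 4.237 × 10^24 J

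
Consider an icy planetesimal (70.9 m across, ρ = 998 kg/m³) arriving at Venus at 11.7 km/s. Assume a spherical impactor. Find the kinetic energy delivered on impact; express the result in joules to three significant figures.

E ≈ 1.27 × 10^16 J

v = 11700 m/s.
Mass m = (π/6) ρ d³ = (π/6) × 998 × (70.9)³ = 1.862 × 10^8 kg
E = ½ m v² = 0.5 × 1.862 × 10^8 × (11700)² = 1.274 × 10^16 J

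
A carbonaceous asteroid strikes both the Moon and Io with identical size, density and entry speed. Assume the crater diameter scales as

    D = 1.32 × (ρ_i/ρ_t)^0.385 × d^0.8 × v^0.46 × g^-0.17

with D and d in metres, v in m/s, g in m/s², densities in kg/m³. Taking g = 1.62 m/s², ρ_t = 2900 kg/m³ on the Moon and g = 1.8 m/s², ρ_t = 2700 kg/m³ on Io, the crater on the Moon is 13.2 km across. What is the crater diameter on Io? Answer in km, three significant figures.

The impactor-only factors (d, v, ρ_i) cancel in the ratio, leaving D_Io/D_Moon = (g_Io/g_Moon)^-0.17 · (ρ_t,Moon/ρ_t,Io)^0.385.
(1.8/1.62)^-0.17 = 1.111^-0.17 = 0.9823
(2900/2700)^0.385 = 1.074^0.385 = 1.028
Ratio = 0.9823 × 1.028 = 1.010
D_Io = 1.010 × 13.2 km = 13.3 km

D ≈ 13.3 km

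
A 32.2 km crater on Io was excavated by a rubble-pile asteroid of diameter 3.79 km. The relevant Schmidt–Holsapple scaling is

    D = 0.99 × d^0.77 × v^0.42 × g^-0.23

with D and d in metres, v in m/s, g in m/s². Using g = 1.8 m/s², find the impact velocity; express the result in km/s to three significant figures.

v ≈ 21.0 km/s

Rearranging for v: v = [D / (0.99 · 3790^0.77 · 1.8^-0.23)]^(1/0.42).
D = 32200 m.
3790^0.77 = 569.6
1.8^-0.23 = 0.8735
Denominator = 0.99 × 569.6 × 0.8735 = 492.6
D / 492.6 = 32200 / 492.6 = 65.37
v = 65.37^(1/0.42) = 65.37^2.381 = 21010 m/s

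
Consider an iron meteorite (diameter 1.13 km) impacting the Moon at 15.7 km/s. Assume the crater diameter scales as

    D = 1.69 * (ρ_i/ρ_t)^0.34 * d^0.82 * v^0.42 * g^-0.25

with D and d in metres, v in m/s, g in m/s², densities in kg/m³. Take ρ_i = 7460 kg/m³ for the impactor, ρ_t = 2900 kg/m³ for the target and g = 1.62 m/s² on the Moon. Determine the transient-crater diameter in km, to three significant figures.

D ≈ 38.1 km

In SI units: d = 1130 m, v = 15700 m/s.
(ρ_i/ρ_t)^0.34 = (7460/2900)^0.34 = 1.379
d^0.82 = 1130^0.82 = 318.8
v^0.42 = 15700^0.42 = 57.85
g^-0.25 = 1.62^-0.25 = 0.8864
D = 1.69 × 1.379 × 318.8 × 57.85 × 0.8864 = 38098 m
   = 38.10 km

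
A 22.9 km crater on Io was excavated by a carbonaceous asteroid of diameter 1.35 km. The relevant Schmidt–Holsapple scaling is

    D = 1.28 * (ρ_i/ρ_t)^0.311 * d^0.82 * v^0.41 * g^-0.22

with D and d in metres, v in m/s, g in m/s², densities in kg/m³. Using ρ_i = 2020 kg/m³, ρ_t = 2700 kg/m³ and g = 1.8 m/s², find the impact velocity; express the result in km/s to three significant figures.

Rearranging for v: v = [D / (1.28 · (2020/2700)^0.311 · 1350^0.82 · 1.8^-0.22)]^(1/0.41).
D = 22900 m.
(2020/2700)^0.311 = 0.9137
1350^0.82 = 368.9
1.8^-0.22 = 0.8787
Denominator = 1.28 × 0.9137 × 368.9 × 0.8787 = 379.1
D / 379.1 = 22900 / 379.1 = 60.41
v = 60.41^(1/0.41) = 60.41^2.439 = 22086 m/s

v ≈ 22.1 km/s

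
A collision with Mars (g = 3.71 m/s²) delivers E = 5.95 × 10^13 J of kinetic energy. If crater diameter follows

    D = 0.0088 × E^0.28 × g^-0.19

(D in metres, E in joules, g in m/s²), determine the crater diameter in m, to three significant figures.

D ≈ 49.3 m

E^0.28 = (5.95 × 10^13)^0.28 = 7.192 × 10^3
g^-0.19 = 3.71^-0.19 = 0.7795
D = 0.0088 × 7.192 × 10^3 × 0.7795 = 49.33 m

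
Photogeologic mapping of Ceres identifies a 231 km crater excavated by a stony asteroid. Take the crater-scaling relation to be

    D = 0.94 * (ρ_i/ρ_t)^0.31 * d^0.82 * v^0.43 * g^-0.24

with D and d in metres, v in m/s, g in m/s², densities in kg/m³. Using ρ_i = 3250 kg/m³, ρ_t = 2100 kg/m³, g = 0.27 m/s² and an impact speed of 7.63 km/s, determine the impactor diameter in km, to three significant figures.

Rearranging for d: d = [D / (0.94 · (3250/2100)^0.31 · 7630^0.43 · 0.27^-0.24)]^(1/0.82).
D = 231000 m.
(3250/2100)^0.31 = 1.145
7630^0.43 = 46.72
0.27^-0.24 = 1.369
Denominator = 0.94 × 1.145 × 46.72 × 1.369 = 68.84
D / 68.84 = 231000 / 68.84 = 3356
d = 3356^(1/0.82) = 3356^1.2195 = 19941 m

d ≈ 19.9 km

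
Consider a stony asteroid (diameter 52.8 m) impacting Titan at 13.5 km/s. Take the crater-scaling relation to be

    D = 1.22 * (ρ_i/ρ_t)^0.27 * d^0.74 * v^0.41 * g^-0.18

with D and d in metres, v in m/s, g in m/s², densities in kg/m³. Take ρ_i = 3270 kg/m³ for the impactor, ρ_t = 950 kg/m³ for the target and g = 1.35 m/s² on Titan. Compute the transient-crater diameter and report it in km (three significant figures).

In SI units: v = 13500 m/s.
(ρ_i/ρ_t)^0.27 = (3270/950)^0.27 = 1.396
d^0.74 = 52.8^0.74 = 18.83
v^0.41 = 13500^0.41 = 49.37
g^-0.18 = 1.35^-0.18 = 0.9474
D = 1.22 × 1.396 × 18.83 × 49.37 × 0.9474 = 1500 m
   = 1.500 km

D ≈ 1.50 km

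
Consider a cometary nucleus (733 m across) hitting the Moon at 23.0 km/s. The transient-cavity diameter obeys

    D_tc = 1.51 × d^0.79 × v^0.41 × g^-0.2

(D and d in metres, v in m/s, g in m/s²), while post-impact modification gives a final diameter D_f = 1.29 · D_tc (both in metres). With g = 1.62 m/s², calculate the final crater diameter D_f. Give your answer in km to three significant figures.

D_f ≈ 19.9 km

v = 23000 m/s.
d^0.79 = 733^0.79 = 183.4
v^0.41 = 23000^0.41 = 61.42
g^-0.2 = 1.62^-0.2 = 0.9080
D_tc = 1.51 × 183.4 × 61.42 × 0.9080 = 15440 m
D_f = 1.29 × 15440 = 19918 m
     = 19.92 km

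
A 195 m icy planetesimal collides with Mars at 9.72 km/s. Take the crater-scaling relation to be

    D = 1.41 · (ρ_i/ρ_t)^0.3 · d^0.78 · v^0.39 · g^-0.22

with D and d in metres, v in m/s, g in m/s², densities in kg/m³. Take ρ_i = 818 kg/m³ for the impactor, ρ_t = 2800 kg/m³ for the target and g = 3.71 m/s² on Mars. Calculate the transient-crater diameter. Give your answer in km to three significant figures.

D ≈ 1.60 km

In SI units: v = 9720 m/s.
(ρ_i/ρ_t)^0.3 = (818/2800)^0.3 = 0.6913
d^0.78 = 195^0.78 = 61.13
v^0.39 = 9720^0.39 = 35.91
g^-0.22 = 3.71^-0.22 = 0.7494
D = 1.41 × 0.6913 × 61.13 × 35.91 × 0.7494 = 1604 m
   = 1.604 km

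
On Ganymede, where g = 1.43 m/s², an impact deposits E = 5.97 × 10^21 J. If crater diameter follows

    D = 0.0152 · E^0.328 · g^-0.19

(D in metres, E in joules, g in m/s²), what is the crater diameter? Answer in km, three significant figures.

D ≈ 197 km

E^0.328 = (5.97 × 10^21)^0.328 = 1.388 × 10^7
g^-0.19 = 1.43^-0.19 = 0.9343
D = 0.0152 × 1.388 × 10^7 × 0.9343 = 1.971 × 10^5 m
   = 197.1 km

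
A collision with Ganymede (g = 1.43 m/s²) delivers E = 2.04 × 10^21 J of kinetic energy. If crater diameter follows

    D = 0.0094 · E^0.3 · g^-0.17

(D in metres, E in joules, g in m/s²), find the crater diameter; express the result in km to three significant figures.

D ≈ 21.9 km

E^0.3 = (2.04 × 10^21)^0.3 = 2.471 × 10^6
g^-0.17 = 1.43^-0.17 = 0.9410
D = 0.0094 × 2.471 × 10^6 × 0.9410 = 21857 m
   = 21.86 km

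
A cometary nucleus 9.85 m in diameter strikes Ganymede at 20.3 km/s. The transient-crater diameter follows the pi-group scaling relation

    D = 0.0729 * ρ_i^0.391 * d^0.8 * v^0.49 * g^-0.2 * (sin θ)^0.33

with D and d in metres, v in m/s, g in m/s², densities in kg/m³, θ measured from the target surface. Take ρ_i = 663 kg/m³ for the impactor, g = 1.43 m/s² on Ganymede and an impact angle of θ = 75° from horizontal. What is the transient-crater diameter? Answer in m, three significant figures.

D ≈ 684 m

In SI units: v = 20300 m/s.
ρ_i^0.391 = 663^0.391 = 12.68
d^0.8 = 9.85^0.8 = 6.234
v^0.49 = 20300^0.49 = 129.0
g^-0.2 = 1.43^-0.2 = 0.9310
(sin 75°)^0.33 = 0.9659^0.33 = 0.9886
D = 0.0729 × 12.68 × 6.234 × 129.0 × 0.9310 × 0.9886 = 684.2 m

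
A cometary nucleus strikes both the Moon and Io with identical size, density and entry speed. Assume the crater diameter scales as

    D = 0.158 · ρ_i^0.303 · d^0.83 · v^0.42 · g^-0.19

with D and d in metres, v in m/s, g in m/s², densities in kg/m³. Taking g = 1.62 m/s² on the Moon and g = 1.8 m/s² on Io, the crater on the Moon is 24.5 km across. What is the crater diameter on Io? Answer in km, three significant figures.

D ≈ 24.0 km

All impactor-dependent factors cancel in the ratio, leaving D_Io/D_Moon = (g_Io/g_Moon)^-0.19.
(1.8/1.62)^-0.19 = 1.111^-0.19 = 0.9802
D_Io = 0.9802 × 24.5 km = 24.0 km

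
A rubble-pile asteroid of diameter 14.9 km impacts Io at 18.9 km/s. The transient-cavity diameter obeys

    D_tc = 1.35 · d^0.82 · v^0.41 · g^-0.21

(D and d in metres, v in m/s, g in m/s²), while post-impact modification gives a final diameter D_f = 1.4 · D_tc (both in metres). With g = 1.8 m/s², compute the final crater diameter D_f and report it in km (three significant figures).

D_f ≈ 250 km

In SI: d = 14900 m, v = 18900 m/s.
d^0.82 = 14900^0.82 = 2642
v^0.41 = 18900^0.41 = 56.67
g^-0.21 = 1.8^-0.21 = 0.8839
D_tc = 1.35 × 2642 × 56.67 × 0.8839 = 1.787 × 10^5 m
D_f = 1.4 × 1.787 × 10^5 = 2.502 × 10^5 m
     = 250.2 km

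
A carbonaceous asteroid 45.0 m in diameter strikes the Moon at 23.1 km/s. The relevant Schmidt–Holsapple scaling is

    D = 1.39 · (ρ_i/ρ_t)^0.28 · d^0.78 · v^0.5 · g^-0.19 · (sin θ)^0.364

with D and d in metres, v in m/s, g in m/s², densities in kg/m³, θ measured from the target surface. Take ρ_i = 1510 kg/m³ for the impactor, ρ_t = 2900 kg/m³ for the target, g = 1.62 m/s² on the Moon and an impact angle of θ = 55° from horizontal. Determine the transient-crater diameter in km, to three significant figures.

In SI units: v = 23100 m/s.
(ρ_i/ρ_t)^0.28 = (1510/2900)^0.28 = 0.8330
d^0.78 = 45^0.78 = 19.48
v^0.5 = 23100^0.5 = 152.0
g^-0.19 = 1.62^-0.19 = 0.9124
(sin 55°)^0.364 = 0.8192^0.364 = 0.9300
D = 1.39 × 0.8330 × 19.48 × 152.0 × 0.9124 × 0.9300 = 2909 m
   = 2.909 km

D ≈ 2.91 km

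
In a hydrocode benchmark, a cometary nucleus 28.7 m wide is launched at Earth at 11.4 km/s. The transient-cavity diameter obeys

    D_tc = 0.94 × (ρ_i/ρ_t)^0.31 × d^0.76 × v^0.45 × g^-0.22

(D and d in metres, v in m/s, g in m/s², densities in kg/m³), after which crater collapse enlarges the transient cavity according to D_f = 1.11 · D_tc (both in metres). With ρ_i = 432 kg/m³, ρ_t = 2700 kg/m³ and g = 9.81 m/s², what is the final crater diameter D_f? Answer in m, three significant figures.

D_f ≈ 307 m

v = 11400 m/s.
(ρ_i/ρ_t)^0.31 = (432/2700)^0.31 = 0.5666
d^0.76 = 28.7^0.76 = 12.82
v^0.45 = 11400^0.45 = 66.93
g^-0.22 = 9.81^-0.22 = 0.6051
D_tc = 0.94 × 0.5666 × 12.82 × 66.93 × 0.6051 = 276.5 m
D_f = 1.11 × 276.5 = 306.9 m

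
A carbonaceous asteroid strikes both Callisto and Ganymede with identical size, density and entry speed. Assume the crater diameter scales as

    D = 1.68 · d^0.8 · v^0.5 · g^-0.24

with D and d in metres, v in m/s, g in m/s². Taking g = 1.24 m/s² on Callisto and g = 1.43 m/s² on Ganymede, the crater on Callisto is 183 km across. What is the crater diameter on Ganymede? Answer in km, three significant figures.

All impactor-dependent factors cancel in the ratio, leaving D_Ganymede/D_Callisto = (g_Ganymede/g_Callisto)^-0.24.
(1.43/1.24)^-0.24 = 1.153^-0.24 = 0.9664
D_Ganymede = 0.9664 × 183 km = 177 km

D ≈ 177 km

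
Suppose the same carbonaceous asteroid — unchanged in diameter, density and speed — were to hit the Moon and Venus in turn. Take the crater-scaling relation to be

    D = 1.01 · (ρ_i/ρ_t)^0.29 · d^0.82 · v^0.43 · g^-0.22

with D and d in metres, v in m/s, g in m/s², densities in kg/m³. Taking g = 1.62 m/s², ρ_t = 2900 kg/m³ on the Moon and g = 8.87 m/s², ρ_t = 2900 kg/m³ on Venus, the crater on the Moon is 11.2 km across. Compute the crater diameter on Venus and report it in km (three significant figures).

D ≈ 7.70 km

The impactor-only factors (d, v, ρ_i) cancel in the ratio, leaving D_Venus/D_Moon = (g_Venus/g_Moon)^-0.22 · (ρ_t,Moon/ρ_t,Venus)^0.29.
(8.87/1.62)^-0.22 = 5.475^-0.22 = 0.6879
(2900/2900)^0.29 = 1.000^0.29 = 1.000
Ratio = 0.6879 × 1.000 = 0.6879
D_Venus = 0.6879 × 11.2 km = 7.70 km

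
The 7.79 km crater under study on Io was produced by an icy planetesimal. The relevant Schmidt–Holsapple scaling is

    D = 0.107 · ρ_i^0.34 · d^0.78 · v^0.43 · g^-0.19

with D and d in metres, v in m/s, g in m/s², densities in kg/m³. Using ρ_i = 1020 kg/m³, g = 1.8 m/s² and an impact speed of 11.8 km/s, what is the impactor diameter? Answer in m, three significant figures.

d ≈ 549 m

Rearranging for d: d = [D / (0.107 · 1020^0.34 · 11800^0.43 · 1.8^-0.19)]^(1/0.78).
D = 7790 m.
1020^0.34 = 10.54
11800^0.43 = 56.35
1.8^-0.19 = 0.8943
Denominator = 0.107 × 10.54 × 56.35 × 0.8943 = 56.83
D / 56.83 = 7790 / 56.83 = 137.1
d = 137.1^(1/0.78) = 137.1^1.2821 = 549.4 m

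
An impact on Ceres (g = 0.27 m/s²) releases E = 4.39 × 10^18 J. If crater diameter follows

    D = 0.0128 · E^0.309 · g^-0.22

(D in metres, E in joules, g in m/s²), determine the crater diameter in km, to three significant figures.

D ≈ 9.84 km

E^0.309 = (4.39 × 10^18)^0.309 = 5.761 × 10^5
g^-0.22 = 0.27^-0.22 = 1.334
D = 0.0128 × 5.761 × 10^5 × 1.334 = 9837 m
   = 9.837 km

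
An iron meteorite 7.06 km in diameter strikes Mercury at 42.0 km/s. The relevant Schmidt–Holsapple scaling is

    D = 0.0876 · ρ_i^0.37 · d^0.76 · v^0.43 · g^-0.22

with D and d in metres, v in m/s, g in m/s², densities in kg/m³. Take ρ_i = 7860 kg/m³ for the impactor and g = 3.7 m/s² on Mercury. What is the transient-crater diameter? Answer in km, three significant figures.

D ≈ 149 km

In SI units: d = 7060 m, v = 42000 m/s.
ρ_i^0.37 = 7860^0.37 = 27.63
d^0.76 = 7060^0.76 = 841.6
v^0.43 = 42000^0.43 = 97.27
g^-0.22 = 3.7^-0.22 = 0.7499
D = 0.0876 × 27.63 × 841.6 × 97.27 × 0.7499 = 1.486 × 10^5 m
   = 148.6 km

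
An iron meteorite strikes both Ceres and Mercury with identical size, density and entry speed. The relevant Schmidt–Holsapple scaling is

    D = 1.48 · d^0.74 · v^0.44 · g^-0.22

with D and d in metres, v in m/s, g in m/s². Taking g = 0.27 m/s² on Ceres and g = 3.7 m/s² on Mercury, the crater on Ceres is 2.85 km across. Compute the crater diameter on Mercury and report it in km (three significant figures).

All impactor-dependent factors cancel in the ratio, leaving D_Mercury/D_Ceres = (g_Mercury/g_Ceres)^-0.22.
(3.7/0.27)^-0.22 = 13.70^-0.22 = 0.5622
D_Mercury = 0.5622 × 2.85 km = 1.60 km

D ≈ 1.60 km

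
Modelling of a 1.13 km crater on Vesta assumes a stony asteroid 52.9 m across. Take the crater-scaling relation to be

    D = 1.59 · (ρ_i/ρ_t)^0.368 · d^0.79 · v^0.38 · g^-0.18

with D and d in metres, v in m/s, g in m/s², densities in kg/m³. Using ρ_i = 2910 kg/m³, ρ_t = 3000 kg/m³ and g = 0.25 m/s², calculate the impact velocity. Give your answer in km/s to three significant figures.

Rearranging for v: v = [D / (1.59 · (2910/3000)^0.368 · 52.9^0.79 · 0.25^-0.18)]^(1/0.38).
D = 1130 m.
(2910/3000)^0.368 = 0.9889
52.9^0.79 = 22.99
0.25^-0.18 = 1.283
Denominator = 1.59 × 0.9889 × 22.99 × 1.283 = 46.38
D / 46.38 = 1130 / 46.38 = 24.36
v = 24.36^(1/0.38) = 24.36^2.6316 = 4458 m/s

v ≈ 4.46 km/s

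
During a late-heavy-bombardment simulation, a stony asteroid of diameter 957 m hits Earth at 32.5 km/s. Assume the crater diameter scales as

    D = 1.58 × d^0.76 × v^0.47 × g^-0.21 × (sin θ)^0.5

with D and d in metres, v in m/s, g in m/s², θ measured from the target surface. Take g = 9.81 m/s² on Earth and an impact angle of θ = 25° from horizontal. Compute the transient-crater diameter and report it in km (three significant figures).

D ≈ 15.5 km

In SI units: v = 32500 m/s.
d^0.76 = 957^0.76 = 184.3
v^0.47 = 32500^0.47 = 132.0
g^-0.21 = 9.81^-0.21 = 0.6191
(sin 25°)^0.5 = 0.4226^0.5 = 0.6501
D = 1.58 × 184.3 × 132.0 × 0.6191 × 0.6501 = 15470 m
   = 15.47 km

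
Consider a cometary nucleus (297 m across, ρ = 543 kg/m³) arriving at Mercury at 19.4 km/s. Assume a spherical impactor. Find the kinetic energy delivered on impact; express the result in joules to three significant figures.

E ≈ 1.40 × 10^18 J

v = 19400 m/s.
Mass m = (π/6) ρ d³ = (π/6) × 543 × (297)³ = 7.448 × 10^9 kg
E = ½ m v² = 0.5 × 7.448 × 10^9 × (19400)² = 1.402 × 10^18 J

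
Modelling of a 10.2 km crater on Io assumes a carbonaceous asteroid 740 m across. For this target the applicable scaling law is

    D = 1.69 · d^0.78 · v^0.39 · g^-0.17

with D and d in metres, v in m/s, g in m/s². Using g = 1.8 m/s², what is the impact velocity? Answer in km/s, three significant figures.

v ≈ 11.7 km/s

Rearranging for v: v = [D / (1.69 · 740^0.78 · 1.8^-0.17)]^(1/0.39).
D = 10200 m.
740^0.78 = 173.0
1.8^-0.17 = 0.9049
Denominator = 1.69 × 173.0 × 0.9049 = 264.6
D / 264.6 = 10200 / 264.6 = 38.55
v = 38.55^(1/0.39) = 38.55^2.5641 = 11661 m/s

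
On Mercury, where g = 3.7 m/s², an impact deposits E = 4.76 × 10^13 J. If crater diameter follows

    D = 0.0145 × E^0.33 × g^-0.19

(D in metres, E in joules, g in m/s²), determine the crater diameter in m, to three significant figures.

D ≈ 369 m

E^0.33 = (4.76 × 10^13)^0.33 = 3.263 × 10^4
g^-0.19 = 3.7^-0.19 = 0.7799
D = 0.0145 × 3.263 × 10^4 × 0.7799 = 369.0 m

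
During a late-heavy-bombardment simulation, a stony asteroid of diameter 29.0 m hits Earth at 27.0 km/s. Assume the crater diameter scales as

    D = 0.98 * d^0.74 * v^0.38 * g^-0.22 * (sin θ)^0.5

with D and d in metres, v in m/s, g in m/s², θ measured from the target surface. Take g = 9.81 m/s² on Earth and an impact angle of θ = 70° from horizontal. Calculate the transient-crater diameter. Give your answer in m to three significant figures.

In SI units: v = 27000 m/s.
d^0.74 = 29^0.74 = 12.08
v^0.38 = 27000^0.38 = 48.30
g^-0.22 = 9.81^-0.22 = 0.6051
(sin 70°)^0.5 = 0.9397^0.5 = 0.9694
D = 0.98 × 12.08 × 48.30 × 0.6051 × 0.9694 = 335.4 m

D ≈ 335 m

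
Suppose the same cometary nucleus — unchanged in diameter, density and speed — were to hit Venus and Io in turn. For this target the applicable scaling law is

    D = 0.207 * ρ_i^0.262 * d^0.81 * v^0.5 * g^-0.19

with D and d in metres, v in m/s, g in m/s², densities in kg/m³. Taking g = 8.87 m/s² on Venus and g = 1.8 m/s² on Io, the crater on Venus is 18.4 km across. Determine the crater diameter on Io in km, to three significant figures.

D ≈ 24.9 km

All impactor-dependent factors cancel in the ratio, leaving D_Io/D_Venus = (g_Io/g_Venus)^-0.19.
(1.8/8.87)^-0.19 = 0.2029^-0.19 = 1.354
D_Io = 1.354 × 18.4 km = 24.9 km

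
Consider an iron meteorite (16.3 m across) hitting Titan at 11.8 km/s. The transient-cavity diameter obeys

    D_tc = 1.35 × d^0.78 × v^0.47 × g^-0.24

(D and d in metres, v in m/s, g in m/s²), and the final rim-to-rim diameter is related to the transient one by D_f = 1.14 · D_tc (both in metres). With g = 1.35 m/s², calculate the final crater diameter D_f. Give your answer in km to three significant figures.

v = 11800 m/s.
d^0.78 = 16.3^0.78 = 8.821
v^0.47 = 11800^0.47 = 81.99
g^-0.24 = 1.35^-0.24 = 0.9305
D_tc = 1.35 × 8.821 × 81.99 × 0.9305 = 908.5 m
D_f = 1.14 × 908.5 = 1036 m
     = 1.036 km

D_f ≈ 1.04 km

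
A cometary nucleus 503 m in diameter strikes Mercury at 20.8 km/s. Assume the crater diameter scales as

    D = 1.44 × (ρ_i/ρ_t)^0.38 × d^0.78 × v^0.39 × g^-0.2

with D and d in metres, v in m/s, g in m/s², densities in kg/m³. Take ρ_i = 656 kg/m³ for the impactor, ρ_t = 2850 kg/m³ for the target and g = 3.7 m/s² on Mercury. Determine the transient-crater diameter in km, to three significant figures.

D ≈ 3.92 km

In SI units: v = 20800 m/s.
(ρ_i/ρ_t)^0.38 = (656/2850)^0.38 = 0.5722
d^0.78 = 503^0.78 = 128.0
v^0.39 = 20800^0.39 = 48.31
g^-0.2 = 3.7^-0.2 = 0.7698
D = 1.44 × 0.5722 × 128.0 × 48.31 × 0.7698 = 3922 m
   = 3.922 km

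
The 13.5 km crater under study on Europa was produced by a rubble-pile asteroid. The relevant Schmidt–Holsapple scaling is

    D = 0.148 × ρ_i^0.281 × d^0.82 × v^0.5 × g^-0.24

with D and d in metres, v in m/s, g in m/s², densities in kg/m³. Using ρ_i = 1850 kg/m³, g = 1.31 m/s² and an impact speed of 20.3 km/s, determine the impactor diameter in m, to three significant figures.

d ≈ 217 m

Rearranging for d: d = [D / (0.148 · 1850^0.281 · 20300^0.5 · 1.31^-0.24)]^(1/0.82).
D = 13500 m.
1850^0.281 = 8.281
20300^0.5 = 142.5
1.31^-0.24 = 0.9372
Denominator = 0.148 × 8.281 × 142.5 × 0.9372 = 163.7
D / 163.7 = 13500 / 163.7 = 82.47
d = 82.47^(1/0.82) = 82.47^1.2195 = 217.2 m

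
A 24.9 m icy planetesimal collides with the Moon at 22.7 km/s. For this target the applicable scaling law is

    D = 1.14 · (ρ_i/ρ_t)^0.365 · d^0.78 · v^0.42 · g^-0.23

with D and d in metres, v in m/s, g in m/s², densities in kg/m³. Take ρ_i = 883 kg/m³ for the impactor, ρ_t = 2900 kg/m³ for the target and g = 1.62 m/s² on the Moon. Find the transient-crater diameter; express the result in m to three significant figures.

In SI units: v = 22700 m/s.
(ρ_i/ρ_t)^0.365 = (883/2900)^0.365 = 0.6479
d^0.78 = 24.9^0.78 = 12.28
v^0.42 = 22700^0.42 = 67.54
g^-0.23 = 1.62^-0.23 = 0.8950
D = 1.14 × 0.6479 × 12.28 × 67.54 × 0.8950 = 548.3 m

D ≈ 548 m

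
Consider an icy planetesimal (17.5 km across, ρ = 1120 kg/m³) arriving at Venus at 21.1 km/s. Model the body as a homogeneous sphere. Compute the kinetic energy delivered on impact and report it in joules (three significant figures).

d = 17500 m; v = 21100 m/s.
Mass m = (π/6) ρ d³ = (π/6) × 1120 × (17500)³ = 3.143 × 10^15 kg
E = ½ m v² = 0.5 × 3.143 × 10^15 × (21100)² = 6.996 × 10^23 J

E ≈ 7.00 × 10^23 J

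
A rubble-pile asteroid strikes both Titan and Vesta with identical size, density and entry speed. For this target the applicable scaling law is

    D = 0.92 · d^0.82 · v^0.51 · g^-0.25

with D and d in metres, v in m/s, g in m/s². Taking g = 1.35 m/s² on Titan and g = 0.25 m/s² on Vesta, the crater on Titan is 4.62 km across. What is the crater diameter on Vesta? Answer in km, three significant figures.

D ≈ 7.04 km

All impactor-dependent factors cancel in the ratio, leaving D_Vesta/D_Titan = (g_Vesta/g_Titan)^-0.25.
(0.25/1.35)^-0.25 = 0.1852^-0.25 = 1.524
D_Vesta = 1.524 × 4.62 km = 7.04 km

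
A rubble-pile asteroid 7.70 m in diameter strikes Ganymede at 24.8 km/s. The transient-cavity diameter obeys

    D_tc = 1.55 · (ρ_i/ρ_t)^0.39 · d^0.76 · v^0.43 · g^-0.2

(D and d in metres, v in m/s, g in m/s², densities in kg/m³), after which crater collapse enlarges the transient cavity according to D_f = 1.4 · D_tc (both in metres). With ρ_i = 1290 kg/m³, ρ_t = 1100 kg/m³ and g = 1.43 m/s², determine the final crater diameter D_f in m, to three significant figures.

v = 24800 m/s.
(ρ_i/ρ_t)^0.39 = (1290/1100)^0.39 = 1.064
d^0.76 = 7.7^0.76 = 4.718
v^0.43 = 24800^0.43 = 77.56
g^-0.2 = 1.43^-0.2 = 0.9310
D_tc = 1.55 × 1.064 × 4.718 × 77.56 × 0.9310 = 561.8 m
D_f = 1.4 × 561.8 = 786.5 m

D_f ≈ 787 m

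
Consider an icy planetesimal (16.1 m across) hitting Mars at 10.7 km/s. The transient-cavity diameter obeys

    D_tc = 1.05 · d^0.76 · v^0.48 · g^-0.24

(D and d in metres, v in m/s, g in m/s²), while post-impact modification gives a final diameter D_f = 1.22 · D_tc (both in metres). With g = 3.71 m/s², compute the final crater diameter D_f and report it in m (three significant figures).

D_f ≈ 664 m

v = 10700 m/s.
d^0.76 = 16.1^0.76 = 8.264
v^0.48 = 10700^0.48 = 85.92
g^-0.24 = 3.71^-0.24 = 0.7300
D_tc = 1.05 × 8.264 × 85.92 × 0.7300 = 544.2 m
D_f = 1.22 × 544.2 = 663.9 m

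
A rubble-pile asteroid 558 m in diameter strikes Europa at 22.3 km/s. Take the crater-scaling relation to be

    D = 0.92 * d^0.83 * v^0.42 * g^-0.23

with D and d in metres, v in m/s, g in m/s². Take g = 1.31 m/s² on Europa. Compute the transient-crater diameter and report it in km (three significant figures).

D ≈ 11.0 km

In SI units: v = 22300 m/s.
d^0.83 = 558^0.83 = 190.4
v^0.42 = 22300^0.42 = 67.03
g^-0.23 = 1.31^-0.23 = 0.9398
D = 0.92 × 190.4 × 67.03 × 0.9398 = 11035 m
   = 11.03 km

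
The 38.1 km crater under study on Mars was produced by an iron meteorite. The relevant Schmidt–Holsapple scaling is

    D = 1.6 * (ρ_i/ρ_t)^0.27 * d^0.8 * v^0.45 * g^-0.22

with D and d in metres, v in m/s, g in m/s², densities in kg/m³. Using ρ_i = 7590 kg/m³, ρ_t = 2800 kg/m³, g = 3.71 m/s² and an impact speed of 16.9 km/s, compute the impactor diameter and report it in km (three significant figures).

Rearranging for d: d = [D / (1.6 · (7590/2800)^0.27 · 16900^0.45 · 3.71^-0.22)]^(1/0.8).
D = 38100 m.
(7590/2800)^0.27 = 1.309
16900^0.45 = 79.90
3.71^-0.22 = 0.7494
Denominator = 1.6 × 1.309 × 79.90 × 0.7494 = 125.4
D / 125.4 = 38100 / 125.4 = 303.8
d = 303.8^(1/0.8) = 303.8^1.25 = 1268 m

d ≈ 1.27 km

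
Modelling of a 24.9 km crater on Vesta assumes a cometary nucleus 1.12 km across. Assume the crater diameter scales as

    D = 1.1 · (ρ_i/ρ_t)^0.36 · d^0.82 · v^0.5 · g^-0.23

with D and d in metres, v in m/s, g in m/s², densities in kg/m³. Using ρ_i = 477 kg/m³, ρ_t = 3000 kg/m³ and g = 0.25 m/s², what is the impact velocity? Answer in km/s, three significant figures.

v ≈ 10.2 km/s

Rearranging for v: v = [D / (1.1 · (477/3000)^0.36 · 1120^0.82 · 0.25^-0.23)]^(1/0.5).
D = 24900 m.
(477/3000)^0.36 = 0.5158
1120^0.82 = 316.5
0.25^-0.23 = 1.376
Denominator = 1.1 × 0.5158 × 316.5 × 1.376 = 247.1
D / 247.1 = 24900 / 247.1 = 100.8
v = 100.8^(1/0.5) = 100.8^2 = 10161 m/s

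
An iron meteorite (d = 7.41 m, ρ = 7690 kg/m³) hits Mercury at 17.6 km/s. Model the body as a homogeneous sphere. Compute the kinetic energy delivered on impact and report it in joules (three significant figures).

v = 17600 m/s.
Mass m = (π/6) ρ d³ = (π/6) × 7690 × (7.41)³ = 1.638 × 10^6 kg
E = ½ m v² = 0.5 × 1.638 × 10^6 × (17600)² = 2.537 × 10^14 J

E ≈ 2.54 × 10^14 J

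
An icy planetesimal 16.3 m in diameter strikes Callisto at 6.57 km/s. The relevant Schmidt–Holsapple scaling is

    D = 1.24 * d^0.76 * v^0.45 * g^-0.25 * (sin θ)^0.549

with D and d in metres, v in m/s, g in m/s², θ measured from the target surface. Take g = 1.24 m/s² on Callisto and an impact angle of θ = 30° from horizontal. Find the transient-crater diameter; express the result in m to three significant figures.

D ≈ 350 m

In SI units: v = 6570 m/s.
d^0.76 = 16.3^0.76 = 8.342
v^0.45 = 6570^0.45 = 52.23
g^-0.25 = 1.24^-0.25 = 0.9476
(sin 30°)^0.549 = 0.5000^0.549 = 0.6835
D = 1.24 × 8.342 × 52.23 × 0.9476 × 0.6835 = 349.9 m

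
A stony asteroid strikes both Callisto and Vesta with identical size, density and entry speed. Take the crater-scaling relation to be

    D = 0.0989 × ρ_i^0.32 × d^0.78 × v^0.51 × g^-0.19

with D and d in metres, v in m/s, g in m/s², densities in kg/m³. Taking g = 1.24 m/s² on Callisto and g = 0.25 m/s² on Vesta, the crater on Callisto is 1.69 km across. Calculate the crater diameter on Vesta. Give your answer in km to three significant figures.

D ≈ 2.29 km

All impactor-dependent factors cancel in the ratio, leaving D_Vesta/D_Callisto = (g_Vesta/g_Callisto)^-0.19.
(0.25/1.24)^-0.19 = 0.2016^-0.19 = 1.356
D_Vesta = 1.356 × 1.69 km = 2.29 km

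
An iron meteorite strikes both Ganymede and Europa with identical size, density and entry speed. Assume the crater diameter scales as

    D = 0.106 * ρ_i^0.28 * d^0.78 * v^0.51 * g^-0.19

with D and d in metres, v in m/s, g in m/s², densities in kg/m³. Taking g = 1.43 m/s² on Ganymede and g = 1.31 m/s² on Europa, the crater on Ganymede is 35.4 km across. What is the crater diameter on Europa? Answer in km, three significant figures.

D ≈ 36.0 km

All impactor-dependent factors cancel in the ratio, leaving D_Europa/D_Ganymede = (g_Europa/g_Ganymede)^-0.19.
(1.31/1.43)^-0.19 = 0.9161^-0.19 = 1.017
D_Europa = 1.017 × 35.4 km = 36.0 km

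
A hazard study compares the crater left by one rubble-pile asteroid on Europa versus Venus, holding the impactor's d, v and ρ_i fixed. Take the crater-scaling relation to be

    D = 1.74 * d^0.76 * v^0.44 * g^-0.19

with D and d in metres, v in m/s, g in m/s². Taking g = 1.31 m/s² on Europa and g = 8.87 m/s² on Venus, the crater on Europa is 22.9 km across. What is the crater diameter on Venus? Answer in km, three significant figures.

All impactor-dependent factors cancel in the ratio, leaving D_Venus/D_Europa = (g_Venus/g_Europa)^-0.19.
(8.87/1.31)^-0.19 = 6.771^-0.19 = 0.6953
D_Venus = 0.6953 × 22.9 km = 15.9 km

D ≈ 15.9 km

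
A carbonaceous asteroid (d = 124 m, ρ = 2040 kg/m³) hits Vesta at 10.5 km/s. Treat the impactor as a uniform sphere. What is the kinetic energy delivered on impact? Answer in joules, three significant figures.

v = 10500 m/s.
Mass m = (π/6) ρ d³ = (π/6) × 2040 × (124)³ = 2.037 × 10^9 kg
E = ½ m v² = 0.5 × 2.037 × 10^9 × (10500)² = 1.123 × 10^17 J

E ≈ 1.12 × 10^17 J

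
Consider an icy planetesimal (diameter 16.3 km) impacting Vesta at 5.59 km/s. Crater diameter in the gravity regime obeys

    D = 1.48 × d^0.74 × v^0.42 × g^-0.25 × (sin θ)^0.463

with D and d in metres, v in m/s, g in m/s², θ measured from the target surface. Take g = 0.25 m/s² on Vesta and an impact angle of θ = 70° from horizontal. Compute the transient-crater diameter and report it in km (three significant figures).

In SI units: d = 16300 m, v = 5590 m/s.
d^0.74 = 16300^0.74 = 1309
v^0.42 = 5590^0.42 = 37.49
g^-0.25 = 0.25^-0.25 = 1.414
(sin 70°)^0.463 = 0.9397^0.463 = 0.9716
D = 1.48 × 1309 × 37.49 × 1.414 × 0.9716 = 99782 m
   = 99.78 km

D ≈ 99.8 km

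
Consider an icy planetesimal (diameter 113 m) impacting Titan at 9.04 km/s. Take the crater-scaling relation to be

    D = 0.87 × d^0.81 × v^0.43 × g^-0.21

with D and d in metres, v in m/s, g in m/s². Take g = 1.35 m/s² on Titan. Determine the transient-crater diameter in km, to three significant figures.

D ≈ 1.89 km

In SI units: v = 9040 m/s.
d^0.81 = 113^0.81 = 46.02
v^0.43 = 9040^0.43 = 50.25
g^-0.21 = 1.35^-0.21 = 0.9389
D = 0.87 × 46.02 × 50.25 × 0.9389 = 1889 m
   = 1.889 km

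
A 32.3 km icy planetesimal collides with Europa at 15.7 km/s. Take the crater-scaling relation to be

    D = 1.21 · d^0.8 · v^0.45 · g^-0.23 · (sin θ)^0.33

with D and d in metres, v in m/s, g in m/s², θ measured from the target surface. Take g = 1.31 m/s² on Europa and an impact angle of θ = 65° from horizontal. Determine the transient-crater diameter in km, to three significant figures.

D ≈ 345 km

In SI units: d = 32300 m, v = 15700 m/s.
d^0.8 = 32300^0.8 = 4049
v^0.45 = 15700^0.45 = 77.30
g^-0.23 = 1.31^-0.23 = 0.9398
(sin 65°)^0.33 = 0.9063^0.33 = 0.9681
D = 1.21 × 4049 × 77.30 × 0.9398 × 0.9681 = 3.446 × 10^5 m
   = 344.6 km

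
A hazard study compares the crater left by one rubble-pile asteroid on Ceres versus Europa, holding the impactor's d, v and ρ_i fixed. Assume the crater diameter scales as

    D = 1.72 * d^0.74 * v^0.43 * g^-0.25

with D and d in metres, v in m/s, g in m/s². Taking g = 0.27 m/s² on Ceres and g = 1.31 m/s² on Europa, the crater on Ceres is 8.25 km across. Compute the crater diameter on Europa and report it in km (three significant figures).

D ≈ 5.56 km

All impactor-dependent factors cancel in the ratio, leaving D_Europa/D_Ceres = (g_Europa/g_Ceres)^-0.25.
(1.31/0.27)^-0.25 = 4.852^-0.25 = 0.6738
D_Europa = 0.6738 × 8.25 km = 5.56 km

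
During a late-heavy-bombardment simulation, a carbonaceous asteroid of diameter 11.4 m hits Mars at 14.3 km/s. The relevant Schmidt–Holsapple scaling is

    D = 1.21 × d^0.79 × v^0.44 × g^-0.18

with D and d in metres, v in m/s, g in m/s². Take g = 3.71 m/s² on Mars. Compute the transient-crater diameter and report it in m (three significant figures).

In SI units: v = 14300 m/s.
d^0.79 = 11.4^0.79 = 6.838
v^0.44 = 14300^0.44 = 67.35
g^-0.18 = 3.71^-0.18 = 0.7898
D = 1.21 × 6.838 × 67.35 × 0.7898 = 440.1 m

D ≈ 440 m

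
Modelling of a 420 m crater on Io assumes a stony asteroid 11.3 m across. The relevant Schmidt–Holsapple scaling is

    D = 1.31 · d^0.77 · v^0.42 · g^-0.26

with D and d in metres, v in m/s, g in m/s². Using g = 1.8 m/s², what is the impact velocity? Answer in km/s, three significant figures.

Rearranging for v: v = [D / (1.31 · 11.3^0.77 · 1.8^-0.26)]^(1/0.42).
11.3^0.77 = 6.469
1.8^-0.26 = 0.8583
Denominator = 1.31 × 6.469 × 0.8583 = 7.274
D / 7.274 = 420 / 7.274 = 57.74
v = 57.74^(1/0.42) = 57.74^2.381 = 15634 m/s

v ≈ 15.6 km/s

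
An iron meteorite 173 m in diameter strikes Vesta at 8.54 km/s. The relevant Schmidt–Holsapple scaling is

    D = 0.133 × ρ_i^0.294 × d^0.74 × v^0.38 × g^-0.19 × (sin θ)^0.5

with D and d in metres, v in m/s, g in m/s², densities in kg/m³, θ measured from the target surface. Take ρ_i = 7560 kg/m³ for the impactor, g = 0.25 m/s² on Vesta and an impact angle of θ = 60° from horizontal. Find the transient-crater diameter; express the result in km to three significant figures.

In SI units: v = 8540 m/s.
ρ_i^0.294 = 7560^0.294 = 13.81
d^0.74 = 173^0.74 = 45.31
v^0.38 = 8540^0.38 = 31.19
g^-0.19 = 0.25^-0.19 = 1.301
(sin 60°)^0.5 = 0.8660^0.5 = 0.9306
D = 0.133 × 13.81 × 45.31 × 31.19 × 1.301 × 0.9306 = 3143 m
   = 3.143 km

D ≈ 3.14 km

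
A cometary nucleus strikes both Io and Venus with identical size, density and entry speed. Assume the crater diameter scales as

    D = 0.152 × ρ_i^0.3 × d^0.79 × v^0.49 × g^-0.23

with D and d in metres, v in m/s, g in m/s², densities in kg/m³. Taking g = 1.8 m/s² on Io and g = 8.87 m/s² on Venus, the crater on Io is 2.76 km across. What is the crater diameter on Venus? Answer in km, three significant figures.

All impactor-dependent factors cancel in the ratio, leaving D_Venus/D_Io = (g_Venus/g_Io)^-0.23.
(8.87/1.8)^-0.23 = 4.928^-0.23 = 0.6929
D_Venus = 0.6929 × 2.76 km = 1.91 km

D ≈ 1.91 km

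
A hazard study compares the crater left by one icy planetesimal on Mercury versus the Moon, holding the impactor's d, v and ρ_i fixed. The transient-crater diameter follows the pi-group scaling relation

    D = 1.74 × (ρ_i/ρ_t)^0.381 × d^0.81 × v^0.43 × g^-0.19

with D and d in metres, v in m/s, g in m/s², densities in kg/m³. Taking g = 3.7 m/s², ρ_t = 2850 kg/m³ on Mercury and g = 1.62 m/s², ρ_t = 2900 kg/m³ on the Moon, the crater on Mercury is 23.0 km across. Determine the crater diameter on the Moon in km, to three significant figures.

The impactor-only factors (d, v, ρ_i) cancel in the ratio, leaving D_Moon/D_Mercury = (g_Moon/g_Mercury)^-0.19 · (ρ_t,Mercury/ρ_t,Moon)^0.381.
(1.62/3.7)^-0.19 = 0.4378^-0.19 = 1.170
(2850/2900)^0.381 = 0.9828^0.381 = 0.9934
Ratio = 1.170 × 0.9934 = 1.162
D_Moon = 1.162 × 23.0 km = 26.7 km

D ≈ 26.7 km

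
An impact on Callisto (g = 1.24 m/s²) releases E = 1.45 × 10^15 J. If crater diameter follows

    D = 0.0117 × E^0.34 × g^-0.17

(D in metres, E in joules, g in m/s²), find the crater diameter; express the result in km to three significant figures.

E^0.34 = (1.45 × 10^15)^0.34 = 1.428 × 10^5
g^-0.17 = 1.24^-0.17 = 0.9641
D = 0.0117 × 1.428 × 10^5 × 0.9641 = 1611 m
   = 1.611 km

D ≈ 1.61 km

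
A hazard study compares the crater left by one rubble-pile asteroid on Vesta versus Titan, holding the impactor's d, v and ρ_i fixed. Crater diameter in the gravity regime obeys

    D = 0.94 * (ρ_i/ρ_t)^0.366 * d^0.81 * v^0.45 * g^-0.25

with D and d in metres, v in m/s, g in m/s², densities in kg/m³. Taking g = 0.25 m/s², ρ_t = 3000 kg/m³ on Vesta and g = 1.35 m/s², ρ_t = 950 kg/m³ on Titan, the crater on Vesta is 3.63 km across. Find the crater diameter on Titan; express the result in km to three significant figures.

D ≈ 3.63 km

The impactor-only factors (d, v, ρ_i) cancel in the ratio, leaving D_Titan/D_Vesta = (g_Titan/g_Vesta)^-0.25 · (ρ_t,Vesta/ρ_t,Titan)^0.366.
(1.35/0.25)^-0.25 = 5.400^-0.25 = 0.6560
(3000/950)^0.366 = 3.158^0.366 = 1.523
Ratio = 0.6560 × 1.523 = 0.9991
D_Titan = 0.9991 × 3.63 km = 3.63 km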